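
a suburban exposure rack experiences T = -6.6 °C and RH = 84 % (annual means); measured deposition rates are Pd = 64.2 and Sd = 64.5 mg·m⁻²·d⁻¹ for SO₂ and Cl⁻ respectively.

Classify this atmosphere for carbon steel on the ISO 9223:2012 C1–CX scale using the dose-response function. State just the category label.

C2

carbon steel: temperature factor f = +0.150·(-16.6) = -2.4900
  sulphur-dioxide contribution → 6.857 μm/a
  chloride contribution → 16.59 μm/a
  ⇒ r_corr(carbon steel) = 23.44 μm/a
23.4 μm/a falls in (1.3, 25] for carbon steel → category C2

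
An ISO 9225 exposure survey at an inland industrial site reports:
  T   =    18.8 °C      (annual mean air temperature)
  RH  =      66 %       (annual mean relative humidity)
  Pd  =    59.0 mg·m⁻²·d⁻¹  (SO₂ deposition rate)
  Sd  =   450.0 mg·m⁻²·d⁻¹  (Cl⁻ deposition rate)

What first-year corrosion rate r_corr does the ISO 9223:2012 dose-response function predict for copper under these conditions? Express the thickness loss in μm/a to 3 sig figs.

r_corr = 1.81 μm/a

copper: f(T) = -0.080·(T−10) [T>10 °C] = -0.7040
  Pd branch = 0.0053·Pd^0.26·e^(0.059·RH+f) = 0.3716 μm/a
  Cl⁻ term: 0.01025·450.0^0.27·exp(0.036·66+0.049·18.8) = 1.442
  sum: 0.3716 + 1.442 → r_corr = 1.814 μm/a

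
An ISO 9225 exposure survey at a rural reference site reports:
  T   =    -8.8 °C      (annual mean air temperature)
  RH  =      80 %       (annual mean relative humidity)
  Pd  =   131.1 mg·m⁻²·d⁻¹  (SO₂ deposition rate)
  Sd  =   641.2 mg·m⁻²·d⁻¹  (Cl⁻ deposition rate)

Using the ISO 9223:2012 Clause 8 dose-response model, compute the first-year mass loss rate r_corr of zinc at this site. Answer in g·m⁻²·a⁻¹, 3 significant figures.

zinc: f(T) = +0.038·(T−10) [T≤10 °C] = -0.7144
  sulphur-dioxide contribution → 2.139 μm/a
  chloride contribution → 0.6253 μm/a
  ⇒ r_corr(zinc) = 2.765 μm/a
Convert to mass loss: 2.765 μm/a × 7.14 g/cm³ = 19.74 g·m⁻²·a⁻¹

r_corr = 19.7 g·m⁻²·a⁻¹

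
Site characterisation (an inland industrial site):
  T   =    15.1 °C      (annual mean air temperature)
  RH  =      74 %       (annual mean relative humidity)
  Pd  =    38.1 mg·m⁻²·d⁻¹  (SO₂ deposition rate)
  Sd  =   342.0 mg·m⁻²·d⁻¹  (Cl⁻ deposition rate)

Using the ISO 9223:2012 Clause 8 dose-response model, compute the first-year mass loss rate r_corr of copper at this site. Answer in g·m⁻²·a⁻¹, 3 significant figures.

copper: temperature factor f = -0.080·(5.1) = -0.4080
  SO₂ term: 0.0053·38.1^0.26·exp(0.059·74-0.4080) = 0.7149
  Sd branch = 0.01025·Sd^0.27·e^(0.036·RH+0.049·T) = 1.49 μm/a
  r_corr = 0.7149 + 1.49 = 2.205 μm/a
Convert to mass loss: 2.205 μm/a × 8.96 g/cm³ = 19.76 g·m⁻²·a⁻¹

r_corr = 19.8 g·m⁻²·a⁻¹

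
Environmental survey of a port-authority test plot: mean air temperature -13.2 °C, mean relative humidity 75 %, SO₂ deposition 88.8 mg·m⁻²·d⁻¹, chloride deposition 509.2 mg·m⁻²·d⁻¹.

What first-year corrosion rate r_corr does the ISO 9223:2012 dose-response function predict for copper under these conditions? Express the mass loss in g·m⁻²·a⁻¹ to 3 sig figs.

r_corr = 4.54 g·m⁻²·a⁻¹

copper: T≤10 °C ⇒ hinge +0.126·(-13.2−10) = -2.9232
  Pd branch = 0.0053·Pd^0.26·e^(0.059·RH+f) = 0.0764 μm/a
  Cl⁻ term: 0.01025·509.2^0.27·exp(0.036·75+0.049·-13.2) = 0.4298
  r_corr = 0.0764 + 0.4298 = 0.5062 μm/a
Convert to mass loss: 0.5062 μm/a × 8.96 g/cm³ = 4.536 g·m⁻²·a⁻¹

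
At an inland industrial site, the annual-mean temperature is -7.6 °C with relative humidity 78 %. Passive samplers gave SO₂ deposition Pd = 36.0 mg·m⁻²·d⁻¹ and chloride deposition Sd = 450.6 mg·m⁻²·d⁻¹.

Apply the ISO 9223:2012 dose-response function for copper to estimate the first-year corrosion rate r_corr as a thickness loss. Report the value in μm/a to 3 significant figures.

copper: f(T) = +0.126·(T−10) [T≤10 °C] = -2.2176
  sulphur-dioxide contribution → 0.146 μm/a
  chloride contribution → 0.6096 μm/a
  total first-year rate 0.7556 μm/a

r_corr = 0.756 μm/a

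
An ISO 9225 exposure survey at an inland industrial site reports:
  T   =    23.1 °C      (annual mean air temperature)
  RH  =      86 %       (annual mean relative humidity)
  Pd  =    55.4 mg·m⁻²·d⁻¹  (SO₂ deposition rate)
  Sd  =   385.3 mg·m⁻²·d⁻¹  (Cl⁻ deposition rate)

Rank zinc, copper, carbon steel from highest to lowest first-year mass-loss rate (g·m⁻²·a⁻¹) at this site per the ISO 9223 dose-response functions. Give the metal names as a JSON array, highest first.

zinc: f(T) = -0.071·(T−10) [T>10 °C] = -0.9301
  Pd branch = 0.0129·Pd^0.44·e^(0.046·RH+f) = 1.555 μm/a
  Cl⁻ term: 0.0175·385.3^0.57·exp(0.008·86+0.085·23.1) = 7.387
  r_corr = 1.555 + 7.387 = 8.943 μm/a
  mass loss = 8.943 μm/a × 7.14 g/cm³ = 63.85 g·m⁻²·a⁻¹
copper: temperature factor f = -0.080·(13.1) = -1.0480
  Pd branch = 0.0053·Pd^0.26·e^(0.059·RH+f) = 0.8434 μm/a
  Sd branch = 0.01025·Sd^0.27·e^(0.036·RH+0.049·T) = 3.508 μm/a
  r_corr = 0.8434 + 3.508 = 4.351 μm/a
  mass loss = 4.351 μm/a × 8.96 g/cm³ = 38.99 g·m⁻²·a⁻¹
carbon steel: temperature factor f = -0.054·(13.1) = -0.7074
  SO₂ term: 1.77·55.4^0.52·exp(0.02·86-0.7074) = 39.3
  Sd branch = 0.102·Sd^0.62·e^(0.033·RH+0.04·T) = 176 μm/a
  r_corr = 39.3 + 176 = 215.3 μm/a
  mass loss = 215.3 μm/a × 7.85 g/cm³ = 1690 g·m⁻²·a⁻¹
Ordering by g·m⁻²·a⁻¹: carbon steel (1690) > zinc (63.9) > copper (39)

["carbon steel", "zinc", "copper"]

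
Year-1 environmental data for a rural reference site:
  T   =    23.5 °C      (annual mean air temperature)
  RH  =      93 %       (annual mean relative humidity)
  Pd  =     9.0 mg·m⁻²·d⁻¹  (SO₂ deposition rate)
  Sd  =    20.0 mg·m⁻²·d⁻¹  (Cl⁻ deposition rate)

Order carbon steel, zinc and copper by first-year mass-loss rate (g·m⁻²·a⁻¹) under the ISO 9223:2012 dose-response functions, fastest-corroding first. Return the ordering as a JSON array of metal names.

["carbon steel", "copper", "zinc"]

carbon steel: f(T) = -0.054·(T−10) [T>10 °C] = -0.7290
  sulphur-dioxide contribution → 17.19 μm/a
  chloride contribution → 36 μm/a
  ⇒ r_corr(carbon steel) = 53.2 μm/a
  mass loss = 53.2 μm/a × 7.85 g/cm³ = 417.6 g·m⁻²·a⁻¹
zinc: f(T) = -0.071·(T−10) [T>10 °C] = -0.9585
  sulphur-dioxide contribution → 0.9378 μm/a
  chloride contribution → 1.497 μm/a
  total first-year rate 2.435 μm/a
  mass loss = 2.435 μm/a × 7.14 g/cm³ = 17.38 g·m⁻²·a⁻¹
copper: T>10 °C ⇒ hinge -0.080·(23.5−10) = -1.0800
  sulphur-dioxide contribution → 0.7697 μm/a
  chloride contribution → 2.071 μm/a
  ⇒ r_corr(copper) = 2.84 μm/a
  mass loss = 2.84 μm/a × 8.96 g/cm³ = 25.45 g·m⁻²·a⁻¹
Ordering by g·m⁻²·a⁻¹: carbon steel (418) > copper (25.4) > zinc (17.4)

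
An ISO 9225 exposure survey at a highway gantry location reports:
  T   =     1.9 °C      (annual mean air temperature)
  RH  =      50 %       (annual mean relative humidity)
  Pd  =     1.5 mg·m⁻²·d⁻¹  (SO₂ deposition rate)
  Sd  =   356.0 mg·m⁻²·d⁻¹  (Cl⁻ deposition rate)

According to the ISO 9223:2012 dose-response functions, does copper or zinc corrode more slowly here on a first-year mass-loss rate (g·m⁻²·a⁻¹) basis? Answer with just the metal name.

copper: temperature factor f = +0.126·(-8.1) = -1.0206
  SO₂ term: 0.0053·1.5^0.26·exp(0.059·50-1.0206) = 0.04055
  Sd branch = 0.01025·Sd^0.27·e^(0.036·RH+0.049·T) = 0.3325 μm/a
  sum: 0.04055 + 0.3325 → r_corr = 0.373 μm/a
  mass loss = 0.373 μm/a × 8.96 g/cm³ = 3.342 g·m⁻²·a⁻¹
zinc: f(T) = +0.038·(T−10) [T≤10 °C] = -0.3078
  SO₂ term: 0.0129·1.5^0.44·exp(0.046·50-0.3078) = 0.1131
  Cl⁻ term: 0.0175·356.0^0.57·exp(0.008·50+0.085·1.9) = 0.8734
  r_corr = 0.1131 + 0.8734 = 0.9865 μm/a
  mass loss = 0.9865 μm/a × 7.14 g/cm³ = 7.043 g·m⁻²·a⁻¹
Ordering by g·m⁻²·a⁻¹: zinc (7.04) > copper (3.34)

copper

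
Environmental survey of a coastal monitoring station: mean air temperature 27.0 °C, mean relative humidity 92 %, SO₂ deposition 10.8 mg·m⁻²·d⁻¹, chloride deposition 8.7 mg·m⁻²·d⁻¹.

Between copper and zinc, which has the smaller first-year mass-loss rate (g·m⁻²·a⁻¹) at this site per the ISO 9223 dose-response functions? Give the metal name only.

zinc

copper: T>10 °C ⇒ hinge -0.080·(27.0−10) = -1.3600
  SO₂ term: 0.0053·10.8^0.26·exp(0.059·92-1.3600) = 0.575
  Cl⁻ term: 0.01025·8.7^0.27·exp(0.036·92+0.049·27.0) = 1.894
  r_corr = 0.575 + 1.894 = 2.469 μm/a
  mass loss = 2.469 μm/a × 8.96 g/cm³ = 22.12 g·m⁻²·a⁻¹
zinc: f(T) = -0.071·(T−10) [T>10 °C] = -1.2070
  SO₂ term: 0.0129·10.8^0.44·exp(0.046·92-1.2070) = 0.7569
  Sd branch = 0.0175·Sd^0.57·e^(0.008·RH+0.085·T) = 1.244 μm/a
  r_corr = 0.7569 + 1.244 = 2.001 μm/a
  mass loss = 2.001 μm/a × 7.14 g/cm³ = 14.29 g·m⁻²·a⁻¹
Ordering by g·m⁻²·a⁻¹: copper (22.1) > zinc (14.3)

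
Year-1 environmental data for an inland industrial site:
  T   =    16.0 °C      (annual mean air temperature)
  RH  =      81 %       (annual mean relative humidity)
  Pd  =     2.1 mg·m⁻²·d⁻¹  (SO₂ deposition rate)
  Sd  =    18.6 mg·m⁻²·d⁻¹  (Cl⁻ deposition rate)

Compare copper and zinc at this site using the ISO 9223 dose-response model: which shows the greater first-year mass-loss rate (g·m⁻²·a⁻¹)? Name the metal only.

copper: T>10 °C ⇒ hinge -0.080·(16.0−10) = -0.4800
  SO₂ term: 0.0053·2.1^0.26·exp(0.059·81-0.4800) = 0.4732
  Sd branch = 0.01025·Sd^0.27·e^(0.036·RH+0.049·T) = 0.9128 μm/a
  r_corr = 0.4732 + 0.9128 = 1.386 μm/a
  mass loss = 1.386 μm/a × 8.96 g/cm³ = 12.42 g·m⁻²·a⁻¹
zinc: f(T) = -0.071·(T−10) [T>10 °C] = -0.4260
  Pd branch = 0.0129·Pd^0.44·e^(0.046·RH+f) = 0.4848 μm/a
  Sd branch = 0.0175·Sd^0.57·e^(0.008·RH+0.085·T) = 0.6898 μm/a
  r_corr = 0.4848 + 0.6898 = 1.175 μm/a
  mass loss = 1.175 μm/a × 7.14 g/cm³ = 8.386 g·m⁻²·a⁻¹
Ordering by g·m⁻²·a⁻¹: copper (12.4) > zinc (8.39)

copper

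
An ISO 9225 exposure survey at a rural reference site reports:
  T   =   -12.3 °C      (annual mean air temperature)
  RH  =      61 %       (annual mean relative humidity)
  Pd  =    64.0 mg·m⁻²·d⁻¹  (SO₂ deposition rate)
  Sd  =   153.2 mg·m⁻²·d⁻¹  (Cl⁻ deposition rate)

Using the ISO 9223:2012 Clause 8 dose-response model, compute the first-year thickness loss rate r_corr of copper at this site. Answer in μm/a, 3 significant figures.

r_corr = 0.231 μm/a

copper: f(T) = +0.126·(T−10) [T≤10 °C] = -2.8098
  SO₂ term: 0.0053·64.0^0.26·exp(0.059·61-2.8098) = 0.03441
  Sd branch = 0.01025·Sd^0.27·e^(0.036·RH+0.049·T) = 0.1962 μm/a
  sum: 0.03441 + 0.1962 → r_corr = 0.2306 μm/a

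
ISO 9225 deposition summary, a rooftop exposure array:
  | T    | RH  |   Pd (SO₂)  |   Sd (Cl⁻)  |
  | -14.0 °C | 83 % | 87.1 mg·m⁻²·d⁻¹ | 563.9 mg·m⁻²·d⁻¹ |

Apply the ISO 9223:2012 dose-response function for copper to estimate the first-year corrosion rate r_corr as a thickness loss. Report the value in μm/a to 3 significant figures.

copper: temperature factor f = +0.126·(-24.0) = -3.0240
  sulphur-dioxide contribution → 0.1102 μm/a
  chloride contribution → 0.5666 μm/a
  ⇒ r_corr(copper) = 0.6768 μm/a

r_corr = 0.677 μm/a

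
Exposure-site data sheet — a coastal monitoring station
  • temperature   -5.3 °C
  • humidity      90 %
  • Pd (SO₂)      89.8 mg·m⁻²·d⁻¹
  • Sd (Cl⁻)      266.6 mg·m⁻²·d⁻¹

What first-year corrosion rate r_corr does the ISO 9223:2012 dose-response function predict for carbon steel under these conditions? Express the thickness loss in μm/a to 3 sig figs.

carbon steel: f(T) = +0.150·(T−10) [T≤10 °C] = -2.2950
  sulphur-dioxide contribution → 11.19 μm/a
  chloride contribution → 51.34 μm/a
  total first-year rate 62.52 μm/a

r_corr = 62.5 μm/a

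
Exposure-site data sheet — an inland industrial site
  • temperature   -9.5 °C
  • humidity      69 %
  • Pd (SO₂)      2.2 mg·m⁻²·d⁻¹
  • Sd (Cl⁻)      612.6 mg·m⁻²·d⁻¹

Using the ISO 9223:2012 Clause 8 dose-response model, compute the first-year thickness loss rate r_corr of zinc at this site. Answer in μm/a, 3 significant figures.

zinc: temperature factor f = +0.038·(-19.5) = -0.7410
  SO₂ term: 0.0129·2.2^0.44·exp(0.046·69-0.7410) = 0.2079
  Cl⁻ term: 0.0175·612.6^0.57·exp(0.008·69+0.085·-9.5) = 0.5257
  r_corr = 0.2079 + 0.5257 = 0.7337 μm/a

r_corr = 0.734 μm/a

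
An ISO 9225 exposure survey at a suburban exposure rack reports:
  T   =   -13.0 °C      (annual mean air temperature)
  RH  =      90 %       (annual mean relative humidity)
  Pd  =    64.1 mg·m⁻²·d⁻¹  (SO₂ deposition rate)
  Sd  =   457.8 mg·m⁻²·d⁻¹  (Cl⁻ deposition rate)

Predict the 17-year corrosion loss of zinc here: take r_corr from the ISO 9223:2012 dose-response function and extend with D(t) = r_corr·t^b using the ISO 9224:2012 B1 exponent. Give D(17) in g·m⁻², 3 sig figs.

D(17) = 179 g·m⁻²

zinc: temperature factor f = +0.038·(-23.0) = -0.8740
  SO₂ term: 0.0129·64.1^0.44·exp(0.046·90-0.8740) = 2.109
  Cl⁻ term: 0.0175·457.8^0.57·exp(0.008·90+0.085·-13.0) = 0.3912
  sum: 2.109 + 0.3912 → r_corr = 2.5 μm/a
ISO 9224: D(t) = r_corr · t^b with b = 0.813 (zinc, B1)
  D(17) = 2.5 × 17^0.813 = 2.5 × 10.01 = 25.02 μm
  Mass loss = 25.02 μm × 7.14 g/cm³ = 178.6 g·m⁻²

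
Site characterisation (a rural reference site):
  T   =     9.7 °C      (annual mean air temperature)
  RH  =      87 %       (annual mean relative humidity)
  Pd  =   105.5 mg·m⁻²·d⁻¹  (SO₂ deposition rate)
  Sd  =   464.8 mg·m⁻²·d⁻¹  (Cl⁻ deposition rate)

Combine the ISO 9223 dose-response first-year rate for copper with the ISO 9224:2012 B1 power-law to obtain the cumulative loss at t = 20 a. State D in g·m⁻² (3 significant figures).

D(20) = 323 g·m⁻²

copper: f(T) = +0.126·(T−10) [T≤10 °C] = -0.0378
  Pd branch = 0.0053·Pd^0.26·e^(0.059·RH+f) = 2.905 μm/a
  Sd branch = 0.01025·Sd^0.27·e^(0.036·RH+0.049·T) = 1.984 μm/a
  sum: 2.905 + 1.984 → r_corr = 4.889 μm/a
Long-term exponent b (ISO 9224 Table 2, B1) = 0.667
  D(20) = 4.889 × 20^0.667 = 4.889 × 7.375 = 36.06 μm
  Mass loss = 36.06 μm × 8.96 g/cm³ = 323.1 g·m⁻²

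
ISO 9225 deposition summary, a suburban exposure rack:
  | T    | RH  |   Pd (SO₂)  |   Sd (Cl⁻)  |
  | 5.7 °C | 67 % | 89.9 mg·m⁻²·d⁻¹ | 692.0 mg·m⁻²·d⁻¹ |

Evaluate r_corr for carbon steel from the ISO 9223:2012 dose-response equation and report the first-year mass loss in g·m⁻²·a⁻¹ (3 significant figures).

carbon steel: temperature factor f = +0.150·(-4.3) = -0.6450
  Pd branch = 1.77·Pd^0.52·e^(0.02·RH+f) = 36.79 μm/a
  Sd branch = 0.102·Sd^0.62·e^(0.033·RH+0.04·T) = 67.41 μm/a
  r_corr = 36.79 + 67.41 = 104.2 μm/a
Convert to mass loss: 104.2 μm/a × 7.85 g/cm³ = 818 g·m⁻²·a⁻¹

r_corr = 818 g·m⁻²·a⁻¹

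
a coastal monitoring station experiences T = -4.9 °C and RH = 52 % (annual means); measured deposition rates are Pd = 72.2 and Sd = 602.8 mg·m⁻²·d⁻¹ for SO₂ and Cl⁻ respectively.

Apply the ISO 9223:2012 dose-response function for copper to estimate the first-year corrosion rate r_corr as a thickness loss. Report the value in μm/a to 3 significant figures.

r_corr = 0.348 μm/a

copper: T≤10 °C ⇒ hinge +0.126·(-4.9−10) = -1.8774
  sulphur-dioxide contribution → 0.05304 μm/a
  chloride contribution → 0.2952 μm/a
  total first-year rate 0.3482 μm/a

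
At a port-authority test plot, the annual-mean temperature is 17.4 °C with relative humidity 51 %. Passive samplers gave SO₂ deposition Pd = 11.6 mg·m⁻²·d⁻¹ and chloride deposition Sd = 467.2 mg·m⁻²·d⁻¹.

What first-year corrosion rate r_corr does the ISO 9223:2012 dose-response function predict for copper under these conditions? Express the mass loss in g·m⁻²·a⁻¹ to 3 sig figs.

r_corr = 8.11 g·m⁻²·a⁻¹

copper: temperature factor f = -0.080·(7.4) = -0.5920
  Pd branch = 0.0053·Pd^0.26·e^(0.059·RH+f) = 0.1124 μm/a
  Cl⁻ term: 0.01025·467.2^0.27·exp(0.036·51+0.049·17.4) = 0.7927
  r_corr = 0.1124 + 0.7927 = 0.9051 μm/a
Convert to mass loss: 0.9051 μm/a × 8.96 g/cm³ = 8.11 g·m⁻²·a⁻¹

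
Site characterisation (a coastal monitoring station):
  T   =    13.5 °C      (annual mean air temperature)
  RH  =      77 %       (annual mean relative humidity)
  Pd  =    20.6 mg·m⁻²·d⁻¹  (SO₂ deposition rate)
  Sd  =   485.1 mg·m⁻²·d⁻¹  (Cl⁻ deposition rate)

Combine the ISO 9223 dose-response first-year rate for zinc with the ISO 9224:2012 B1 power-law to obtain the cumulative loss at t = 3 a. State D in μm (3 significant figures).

D(3) = 11.7 μm

zinc: temperature factor f = -0.071·(3.5) = -0.2485
  SO₂ term: 0.0129·20.6^0.44·exp(0.046·77-0.2485) = 1.315
  Cl⁻ term: 0.0175·485.1^0.57·exp(0.008·77+0.085·13.5) = 3.466
  r_corr = 1.315 + 3.466 = 4.781 μm/a
Long-term exponent b (ISO 9224 Table 2, B1) = 0.813
  D(3) = 4.781 × 3^0.813 = 4.781 × 2.443 = 11.68 μm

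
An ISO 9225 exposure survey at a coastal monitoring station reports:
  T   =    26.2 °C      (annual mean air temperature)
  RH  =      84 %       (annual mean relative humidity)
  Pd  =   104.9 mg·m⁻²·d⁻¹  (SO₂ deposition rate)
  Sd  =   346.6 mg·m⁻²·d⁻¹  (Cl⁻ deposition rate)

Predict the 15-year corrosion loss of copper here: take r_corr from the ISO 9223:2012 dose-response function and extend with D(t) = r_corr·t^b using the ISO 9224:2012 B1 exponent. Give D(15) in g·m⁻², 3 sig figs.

D(15) = 239 g·m⁻²

copper: f(T) = -0.080·(T−10) [T>10 °C] = -1.2960
  SO₂ term: 0.0053·104.9^0.26·exp(0.059·84-1.2960) = 0.6906
  Sd branch = 0.01025·Sd^0.27·e^(0.036·RH+0.049·T) = 3.693 μm/a
  r_corr = 0.6906 + 3.693 = 4.383 μm/a
Power-law: D(15) = r_corr · 15^0.667
  D(15) = 4.383 × 15^0.667 = 4.383 × 6.088 = 26.68 μm
  Mass loss = 26.68 μm × 8.96 g/cm³ = 239.1 g·m⁻²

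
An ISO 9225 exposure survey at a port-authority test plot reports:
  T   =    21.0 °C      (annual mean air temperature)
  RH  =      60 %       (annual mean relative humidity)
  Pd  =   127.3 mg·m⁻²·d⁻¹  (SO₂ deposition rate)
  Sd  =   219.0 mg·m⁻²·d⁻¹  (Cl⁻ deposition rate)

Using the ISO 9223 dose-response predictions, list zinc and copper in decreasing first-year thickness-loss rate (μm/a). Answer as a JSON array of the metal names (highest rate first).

["zinc", "copper"]

zinc: f(T) = -0.071·(T−10) [T>10 °C] = -0.7810
  sulphur-dioxide contribution → 0.7874 μm/a
  chloride contribution → 3.637 μm/a
  total first-year rate 4.425 μm/a
copper: f(T) = -0.080·(T−10) [T>10 °C] = -0.8800
  sulphur-dioxide contribution → 0.2671 μm/a
  chloride contribution → 1.066 μm/a
  ⇒ r_corr(copper) = 1.333 μm/a
Ordering by μm/a: zinc (4.42) > copper (1.33)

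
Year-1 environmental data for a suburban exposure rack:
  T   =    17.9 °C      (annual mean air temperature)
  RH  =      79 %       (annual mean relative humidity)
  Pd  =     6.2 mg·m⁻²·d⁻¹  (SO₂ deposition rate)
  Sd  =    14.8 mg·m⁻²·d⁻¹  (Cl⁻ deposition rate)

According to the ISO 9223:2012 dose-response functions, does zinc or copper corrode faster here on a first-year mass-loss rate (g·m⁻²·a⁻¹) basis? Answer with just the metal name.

zinc: f(T) = -0.071·(T−10) [T>10 °C] = -0.5609
  SO₂ term: 0.0129·6.2^0.44·exp(0.046·79-0.5609) = 0.6221
  Sd branch = 0.0175·Sd^0.57·e^(0.008·RH+0.085·T) = 0.7004 μm/a
  r_corr = 0.6221 + 0.7004 = 1.323 μm/a
  mass loss = 1.323 μm/a × 7.14 g/cm³ = 9.443 g·m⁻²·a⁻¹
copper: f(T) = -0.080·(T−10) [T>10 °C] = -0.6320
  Pd branch = 0.0053·Pd^0.26·e^(0.059·RH+f) = 0.4787 μm/a
  Sd branch = 0.01025·Sd^0.27·e^(0.036·RH+0.049·T) = 0.8765 μm/a
  r_corr = 0.4787 + 0.8765 = 1.355 μm/a
  mass loss = 1.355 μm/a × 8.96 g/cm³ = 12.14 g·m⁻²·a⁻¹
Ordering by g·m⁻²·a⁻¹: copper (12.1) > zinc (9.44)

copper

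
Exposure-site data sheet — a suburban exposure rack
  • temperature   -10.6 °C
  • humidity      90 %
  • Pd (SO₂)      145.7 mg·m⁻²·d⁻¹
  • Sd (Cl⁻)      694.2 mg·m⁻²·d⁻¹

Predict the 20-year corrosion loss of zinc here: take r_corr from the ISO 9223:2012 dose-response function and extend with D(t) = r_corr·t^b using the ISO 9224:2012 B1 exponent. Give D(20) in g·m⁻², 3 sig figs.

D(20) = 320 g·m⁻²

zinc: temperature factor f = +0.038·(-20.6) = -0.7828
  Pd branch = 0.0129·Pd^0.44·e^(0.046·RH+f) = 3.315 μm/a
  Cl⁻ term: 0.0175·694.2^0.57·exp(0.008·90+0.085·-10.6) = 0.6082
  sum: 3.315 + 0.6082 → r_corr = 3.924 μm/a
Power-law: D(20) = r_corr · 20^0.813
  D(20) = 3.924 × 20^0.813 = 3.924 × 11.42 = 44.81 μm
  Mass loss = 44.81 μm × 7.14 g/cm³ = 320 g·m⁻²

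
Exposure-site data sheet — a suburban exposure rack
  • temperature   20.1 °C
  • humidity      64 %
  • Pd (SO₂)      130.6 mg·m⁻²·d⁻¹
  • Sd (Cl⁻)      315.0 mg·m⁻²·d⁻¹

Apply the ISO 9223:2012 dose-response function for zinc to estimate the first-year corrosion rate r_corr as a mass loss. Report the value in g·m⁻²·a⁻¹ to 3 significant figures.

zinc: temperature factor f = -0.071·(10.1) = -0.7171
  SO₂ term: 0.0129·130.6^0.44·exp(0.046·64-0.7171) = 1.02
  Cl⁻ term: 0.0175·315.0^0.57·exp(0.008·64+0.085·20.1) = 4.28
  r_corr = 1.02 + 4.28 = 5.3 μm/a
Convert to mass loss: 5.3 μm/a × 7.14 g/cm³ = 37.84 g·m⁻²·a⁻¹

r_corr = 37.8 g·m⁻²·a⁻¹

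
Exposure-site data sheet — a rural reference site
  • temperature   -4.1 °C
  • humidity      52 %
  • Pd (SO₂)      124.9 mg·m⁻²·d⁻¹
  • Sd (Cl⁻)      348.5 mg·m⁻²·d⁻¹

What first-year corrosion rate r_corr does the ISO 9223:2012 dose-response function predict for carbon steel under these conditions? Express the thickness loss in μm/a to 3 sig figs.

r_corr = 25.6 μm/a

carbon steel: T≤10 °C ⇒ hinge +0.150·(-4.1−10) = -2.1150
  SO₂ term: 1.77·124.9^0.52·exp(0.02·52-2.1150) = 7.436
  Cl⁻ term: 0.102·348.5^0.62·exp(0.033·52+0.04·-4.1) = 18.15
  sum: 7.436 + 18.15 → r_corr = 25.58 μm/a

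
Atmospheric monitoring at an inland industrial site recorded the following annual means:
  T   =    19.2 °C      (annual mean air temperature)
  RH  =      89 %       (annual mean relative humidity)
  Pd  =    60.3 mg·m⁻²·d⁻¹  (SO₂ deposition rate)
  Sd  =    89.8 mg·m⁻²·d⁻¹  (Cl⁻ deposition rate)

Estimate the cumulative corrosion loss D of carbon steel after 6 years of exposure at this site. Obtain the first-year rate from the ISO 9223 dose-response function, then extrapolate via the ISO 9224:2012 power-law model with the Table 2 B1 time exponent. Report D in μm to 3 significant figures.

carbon steel: T>10 °C ⇒ hinge -0.054·(19.2−10) = -0.4968
  sulphur-dioxide contribution → 53.83 μm/a
  chloride contribution → 67.41 μm/a
  total first-year rate 121.2 μm/a
Power-law: D(6) = r_corr · 6^0.523
  D(6) = 121.2 × 6^0.523 = 121.2 × 2.553 = 309.5 μm

D(6) = 309 μm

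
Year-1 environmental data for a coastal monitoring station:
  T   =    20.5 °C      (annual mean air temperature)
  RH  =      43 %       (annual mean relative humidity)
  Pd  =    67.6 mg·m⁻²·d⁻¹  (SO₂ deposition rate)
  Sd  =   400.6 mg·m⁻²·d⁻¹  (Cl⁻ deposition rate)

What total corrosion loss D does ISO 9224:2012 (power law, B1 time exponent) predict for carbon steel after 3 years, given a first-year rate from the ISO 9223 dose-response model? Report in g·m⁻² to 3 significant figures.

D(3) = 844 g·m⁻²

carbon steel: T>10 °C ⇒ hinge -0.054·(20.5−10) = -0.5670
  SO₂ term: 1.77·67.6^0.52·exp(0.02·43-0.5670) = 21.22
  Sd branch = 0.102·Sd^0.62·e^(0.033·RH+0.04·T) = 39.32 μm/a
  sum: 21.22 + 39.32 → r_corr = 60.55 μm/a
ISO 9224: D(t) = r_corr · t^b with b = 0.523 (carbon steel, B1)
  D(3) = 60.55 × 3^0.523 = 60.55 × 1.776 = 107.6 μm
  Mass loss = 107.6 μm × 7.85 g/cm³ = 844.3 g·m⁻²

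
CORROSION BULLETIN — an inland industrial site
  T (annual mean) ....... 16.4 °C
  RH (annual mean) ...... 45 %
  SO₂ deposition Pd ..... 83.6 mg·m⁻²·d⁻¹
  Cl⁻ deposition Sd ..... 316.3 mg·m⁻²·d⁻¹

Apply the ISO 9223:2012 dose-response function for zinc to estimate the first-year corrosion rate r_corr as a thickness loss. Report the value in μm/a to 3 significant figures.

zinc: f(T) = -0.071·(T−10) [T>10 °C] = -0.4544
  sulphur-dioxide contribution → 0.455 μm/a
  chloride contribution → 2.691 μm/a
  ⇒ r_corr(zinc) = 3.146 μm/a

r_corr = 3.15 μm/a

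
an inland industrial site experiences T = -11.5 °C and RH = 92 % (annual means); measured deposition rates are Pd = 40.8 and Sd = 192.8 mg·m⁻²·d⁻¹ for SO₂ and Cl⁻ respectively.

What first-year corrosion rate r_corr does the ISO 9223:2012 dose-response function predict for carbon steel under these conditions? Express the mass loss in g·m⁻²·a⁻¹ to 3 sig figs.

carbon steel: T≤10 °C ⇒ hinge +0.150·(-11.5−10) = -3.2250
  Pd branch = 1.77·Pd^0.52·e^(0.02·RH+f) = 3.048 μm/a
  Cl⁻ term: 0.102·192.8^0.62·exp(0.033·92+0.04·-11.5) = 35
  r_corr = 3.048 + 35 = 38.05 μm/a
Convert to mass loss: 38.05 μm/a × 7.85 g/cm³ = 298.7 g·m⁻²·a⁻¹

r_corr = 299 g·m⁻²·a⁻¹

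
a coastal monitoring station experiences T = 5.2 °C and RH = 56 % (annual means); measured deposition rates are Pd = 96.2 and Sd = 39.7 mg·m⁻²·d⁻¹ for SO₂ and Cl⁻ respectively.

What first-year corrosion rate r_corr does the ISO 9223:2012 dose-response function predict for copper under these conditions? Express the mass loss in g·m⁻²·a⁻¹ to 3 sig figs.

copper: f(T) = +0.126·(T−10) [T≤10 °C] = -0.6048
  sulphur-dioxide contribution → 0.2583 μm/a
  chloride contribution → 0.2683 μm/a
  total first-year rate 0.5266 μm/a
Convert to mass loss: 0.5266 μm/a × 8.96 g/cm³ = 4.718 g·m⁻²·a⁻¹

r_corr = 4.72 g·m⁻²·a⁻¹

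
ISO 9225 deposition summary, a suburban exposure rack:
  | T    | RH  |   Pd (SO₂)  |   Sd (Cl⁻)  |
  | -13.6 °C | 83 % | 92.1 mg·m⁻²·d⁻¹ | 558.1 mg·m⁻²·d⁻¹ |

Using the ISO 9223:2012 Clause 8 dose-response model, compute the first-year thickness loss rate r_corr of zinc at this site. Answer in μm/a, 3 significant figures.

zinc: T≤10 °C ⇒ hinge +0.038·(-13.6−10) = -0.8968
  Pd branch = 0.0129·Pd^0.44·e^(0.046·RH+f) = 1.752 μm/a
  Sd branch = 0.0175·Sd^0.57·e^(0.008·RH+0.085·T) = 0.3935 μm/a
  r_corr = 1.752 + 0.3935 = 2.146 μm/a

r_corr = 2.15 μm/a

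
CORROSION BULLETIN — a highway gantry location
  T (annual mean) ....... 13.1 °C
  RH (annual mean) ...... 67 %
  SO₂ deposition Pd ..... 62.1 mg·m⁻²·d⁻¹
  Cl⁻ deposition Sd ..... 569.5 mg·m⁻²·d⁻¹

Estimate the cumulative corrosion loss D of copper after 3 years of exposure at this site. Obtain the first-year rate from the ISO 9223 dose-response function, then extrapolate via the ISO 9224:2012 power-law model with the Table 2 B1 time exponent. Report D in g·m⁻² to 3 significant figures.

D(3) = 34.2 g·m⁻²

copper: T>10 °C ⇒ hinge -0.080·(13.1−10) = -0.2480
  Pd branch = 0.0053·Pd^0.26·e^(0.059·RH+f) = 0.6303 μm/a
  Cl⁻ term: 0.01025·569.5^0.27·exp(0.036·67+0.049·13.1) = 1.205
  sum: 0.6303 + 1.205 → r_corr = 1.835 μm/a
Long-term exponent b (ISO 9224 Table 2, B1) = 0.667
  D(3) = 1.835 × 3^0.667 = 1.835 × 2.081 = 3.819 μm
  Mass loss = 3.819 μm × 8.96 g/cm³ = 34.22 g·m⁻²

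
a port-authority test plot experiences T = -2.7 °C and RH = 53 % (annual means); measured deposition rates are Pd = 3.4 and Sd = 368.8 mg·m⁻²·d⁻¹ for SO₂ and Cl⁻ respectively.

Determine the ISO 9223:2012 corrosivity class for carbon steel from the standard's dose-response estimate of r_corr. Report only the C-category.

carbon steel: T≤10 °C ⇒ hinge +0.150·(-2.7−10) = -1.9050
  sulphur-dioxide contribution → 1.437 μm/a
  chloride contribution → 20.54 μm/a
  ⇒ r_corr(carbon steel) = 21.98 μm/a
Category bounds: 1.3…25 μm/a bracket r_corr ⇒ C2

C2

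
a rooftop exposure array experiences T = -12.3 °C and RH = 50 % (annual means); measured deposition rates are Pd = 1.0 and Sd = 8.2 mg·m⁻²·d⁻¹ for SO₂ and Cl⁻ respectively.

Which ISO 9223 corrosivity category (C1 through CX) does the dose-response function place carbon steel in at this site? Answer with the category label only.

C2

carbon steel: temperature factor f = +0.150·(-22.3) = -3.3450
  Pd branch = 1.77·Pd^0.52·e^(0.02·RH+f) = 0.1696 μm/a
  Cl⁻ term: 0.102·8.2^0.62·exp(0.033·50+0.04·-12.3) = 1.197
  sum: 0.1696 + 1.197 → r_corr = 1.367 μm/a
ISO 9223 Table 2 (carbon steel): 1.3 < 1.37 ≤ 25 μm/a ⇒ C2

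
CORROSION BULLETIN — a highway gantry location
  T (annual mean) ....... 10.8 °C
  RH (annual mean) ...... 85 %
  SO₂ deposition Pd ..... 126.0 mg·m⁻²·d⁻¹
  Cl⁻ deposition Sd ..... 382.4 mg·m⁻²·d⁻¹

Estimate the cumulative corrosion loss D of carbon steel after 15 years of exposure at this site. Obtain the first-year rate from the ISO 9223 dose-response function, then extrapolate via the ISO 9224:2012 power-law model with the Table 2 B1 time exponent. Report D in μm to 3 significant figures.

carbon steel: T>10 °C ⇒ hinge -0.054·(10.8−10) = -0.0432
  sulphur-dioxide contribution → 114.7 μm/a
  chloride contribution → 103.7 μm/a
  ⇒ r_corr(carbon steel) = 218.4 μm/a
Power-law: D(15) = r_corr · 15^0.523
  D(15) = 218.4 × 15^0.523 = 218.4 × 4.122 = 900.2 μm

D(15) = 900 μm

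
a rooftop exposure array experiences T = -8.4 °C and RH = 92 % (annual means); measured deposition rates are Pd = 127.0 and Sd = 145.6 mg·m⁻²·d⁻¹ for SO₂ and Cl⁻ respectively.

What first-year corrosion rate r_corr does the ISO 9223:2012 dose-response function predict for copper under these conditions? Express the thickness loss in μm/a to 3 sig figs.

copper: temperature factor f = +0.126·(-18.4) = -2.3184
  Pd branch = 0.0053·Pd^0.26·e^(0.059·RH+f) = 0.4185 μm/a
  Cl⁻ term: 0.01025·145.6^0.27·exp(0.036·92+0.049·-8.4) = 0.7152
  r_corr = 0.4185 + 0.7152 = 1.134 μm/a

r_corr = 1.13 μm/a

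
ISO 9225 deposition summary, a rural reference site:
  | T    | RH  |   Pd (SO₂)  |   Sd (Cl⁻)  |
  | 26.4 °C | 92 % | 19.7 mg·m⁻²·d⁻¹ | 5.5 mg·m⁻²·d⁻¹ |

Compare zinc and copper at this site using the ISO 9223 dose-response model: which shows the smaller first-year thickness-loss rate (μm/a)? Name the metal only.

zinc: T>10 °C ⇒ hinge -0.071·(26.4−10) = -1.1644
  Pd branch = 0.0129·Pd^0.44·e^(0.046·RH+f) = 1.029 μm/a
  Sd branch = 0.0175·Sd^0.57·e^(0.008·RH+0.085·T) = 0.9104 μm/a
  r_corr = 1.029 + 0.9104 = 1.939 μm/a
copper: temperature factor f = -0.080·(16.4) = -1.3120
  SO₂ term: 0.0053·19.7^0.26·exp(0.059·92-1.3120) = 0.7053
  Cl⁻ term: 0.01025·5.5^0.27·exp(0.036·92+0.049·26.4) = 1.625
  sum: 0.7053 + 1.625 → r_corr = 2.33 μm/a
Ordering by μm/a: copper (2.33) > zinc (1.94)

zinc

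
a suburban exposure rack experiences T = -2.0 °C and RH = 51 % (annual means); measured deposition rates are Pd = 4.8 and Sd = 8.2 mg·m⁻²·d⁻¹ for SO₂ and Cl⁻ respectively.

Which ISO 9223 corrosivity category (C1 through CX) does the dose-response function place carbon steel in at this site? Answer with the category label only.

C2

carbon steel: T≤10 °C ⇒ hinge +0.150·(-2.0−10) = -1.8000
  SO₂ term: 1.77·4.8^0.52·exp(0.02·51-1.8000) = 1.834
  Cl⁻ term: 0.102·8.2^0.62·exp(0.033·51+0.04·-2.0) = 1.868
  sum: 1.834 + 1.868 → r_corr = 3.702 μm/a
ISO 9223 Table 2 (carbon steel): 1.3 < 3.7 ≤ 25 μm/a ⇒ C2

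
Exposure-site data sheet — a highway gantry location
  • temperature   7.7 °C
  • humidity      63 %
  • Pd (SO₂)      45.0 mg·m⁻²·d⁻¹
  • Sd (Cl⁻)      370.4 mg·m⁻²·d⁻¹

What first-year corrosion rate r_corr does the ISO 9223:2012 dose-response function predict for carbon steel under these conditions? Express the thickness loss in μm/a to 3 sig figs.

carbon steel: T≤10 °C ⇒ hinge +0.150·(7.7−10) = -0.3450
  sulphur-dioxide contribution → 31.99 μm/a
  chloride contribution → 43.43 μm/a
  ⇒ r_corr(carbon steel) = 75.43 μm/a

r_corr = 75.4 μm/a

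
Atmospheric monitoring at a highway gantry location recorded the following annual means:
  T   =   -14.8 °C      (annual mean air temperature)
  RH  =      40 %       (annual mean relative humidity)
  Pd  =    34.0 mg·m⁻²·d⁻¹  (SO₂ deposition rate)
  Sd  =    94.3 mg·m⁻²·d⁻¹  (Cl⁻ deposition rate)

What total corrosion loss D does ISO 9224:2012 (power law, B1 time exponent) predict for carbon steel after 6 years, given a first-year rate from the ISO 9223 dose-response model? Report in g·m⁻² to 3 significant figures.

carbon steel: temperature factor f = +0.150·(-24.8) = -3.7200
  SO₂ term: 1.77·34.0^0.52·exp(0.02·40-3.7200) = 0.5973
  Sd branch = 0.102·Sd^0.62·e^(0.033·RH+0.04·T) = 3.54 μm/a
  r_corr = 0.5973 + 3.54 = 4.137 μm/a
Power-law: D(6) = r_corr · 6^0.523
  D(6) = 4.137 × 6^0.523 = 4.137 × 2.553 = 10.56 μm
  Mass loss = 10.56 μm × 7.85 g/cm³ = 82.89 g·m⁻²

D(6) = 82.9 g·m⁻²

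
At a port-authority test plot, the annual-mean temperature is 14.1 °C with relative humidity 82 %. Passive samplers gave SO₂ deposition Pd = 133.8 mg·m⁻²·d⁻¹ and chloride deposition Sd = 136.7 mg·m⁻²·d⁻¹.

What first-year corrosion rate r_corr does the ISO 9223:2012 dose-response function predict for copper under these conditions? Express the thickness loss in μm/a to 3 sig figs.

copper: f(T) = -0.080·(T−10) [T>10 °C] = -0.3280
  Pd branch = 0.0053·Pd^0.26·e^(0.059·RH+f) = 1.721 μm/a
  Sd branch = 0.01025·Sd^0.27·e^(0.036·RH+0.049·T) = 1.477 μm/a
  r_corr = 1.721 + 1.477 = 3.198 μm/a

r_corr = 3.20 μm/a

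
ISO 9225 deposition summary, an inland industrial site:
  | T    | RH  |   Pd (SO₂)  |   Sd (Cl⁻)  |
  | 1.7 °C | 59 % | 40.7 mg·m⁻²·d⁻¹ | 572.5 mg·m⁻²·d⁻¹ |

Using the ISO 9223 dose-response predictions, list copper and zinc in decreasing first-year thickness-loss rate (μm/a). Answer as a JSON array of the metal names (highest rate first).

copper: temperature factor f = +0.126·(-8.3) = -1.0458
  SO₂ term: 0.0053·40.7^0.26·exp(0.059·59-1.0458) = 0.1586
  Cl⁻ term: 0.01025·572.5^0.27·exp(0.036·59+0.049·1.7) = 0.5175
  r_corr = 0.1586 + 0.5175 = 0.6762 μm/a
zinc: T≤10 °C ⇒ hinge +0.038·(1.7−10) = -0.3154
  SO₂ term: 0.0129·40.7^0.44·exp(0.046·59-0.3154) = 0.7253
  Sd branch = 0.0175·Sd^0.57·e^(0.008·RH+0.085·T) = 1.21 μm/a
  r_corr = 0.7253 + 1.21 = 1.935 μm/a
Ordering by μm/a: zinc (1.94) > copper (0.676)

["zinc", "copper"]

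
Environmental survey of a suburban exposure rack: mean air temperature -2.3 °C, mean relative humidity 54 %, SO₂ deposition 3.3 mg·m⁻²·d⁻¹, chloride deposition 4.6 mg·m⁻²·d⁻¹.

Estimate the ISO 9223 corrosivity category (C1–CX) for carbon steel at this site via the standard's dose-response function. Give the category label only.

C2

carbon steel: T≤10 °C ⇒ hinge +0.150·(-2.3−10) = -1.8450
  SO₂ term: 1.77·3.3^0.52·exp(0.02·54-1.8450) = 1.532
  Cl⁻ term: 0.102·4.6^0.62·exp(0.033·54+0.04·-2.3) = 1.424
  r_corr = 1.532 + 1.424 = 2.956 μm/a
ISO 9223 Table 2 (carbon steel): 1.3 < 2.96 ≤ 25 μm/a ⇒ C2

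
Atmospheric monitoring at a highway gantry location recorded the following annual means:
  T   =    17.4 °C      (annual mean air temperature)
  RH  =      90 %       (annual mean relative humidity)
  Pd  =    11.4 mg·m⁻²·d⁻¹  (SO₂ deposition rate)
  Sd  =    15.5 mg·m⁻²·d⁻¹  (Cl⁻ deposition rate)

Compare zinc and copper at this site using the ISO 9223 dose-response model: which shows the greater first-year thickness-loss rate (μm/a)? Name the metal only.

zinc: temperature factor f = -0.071·(7.4) = -0.5254
  sulphur-dioxide contribution → 1.398 μm/a
  chloride contribution → 0.7526 μm/a
  total first-year rate 2.15 μm/a
copper: f(T) = -0.080·(T−10) [T>10 °C] = -0.5920
  sulphur-dioxide contribution → 1.117 μm/a
  chloride contribution → 1.287 μm/a
  total first-year rate 2.404 μm/a
Ordering by μm/a: copper (2.4) > zinc (2.15)

copper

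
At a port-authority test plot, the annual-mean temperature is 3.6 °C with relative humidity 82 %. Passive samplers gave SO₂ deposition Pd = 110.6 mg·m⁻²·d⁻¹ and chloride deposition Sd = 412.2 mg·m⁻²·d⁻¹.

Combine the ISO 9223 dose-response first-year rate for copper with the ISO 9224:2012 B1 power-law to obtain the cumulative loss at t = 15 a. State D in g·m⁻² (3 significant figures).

D(15) = 120 g·m⁻²

copper: temperature factor f = +0.126·(-6.4) = -0.8064
  sulphur-dioxide contribution → 1.015 μm/a
  chloride contribution → 1.19 μm/a
  total first-year rate 2.205 μm/a
ISO 9224: D(t) = r_corr · t^b with b = 0.667 (copper, B1)
  D(15) = 2.205 × 15^0.667 = 2.205 × 6.088 = 13.42 μm
  Mass loss = 13.42 μm × 8.96 g/cm³ = 120.3 g·m⁻²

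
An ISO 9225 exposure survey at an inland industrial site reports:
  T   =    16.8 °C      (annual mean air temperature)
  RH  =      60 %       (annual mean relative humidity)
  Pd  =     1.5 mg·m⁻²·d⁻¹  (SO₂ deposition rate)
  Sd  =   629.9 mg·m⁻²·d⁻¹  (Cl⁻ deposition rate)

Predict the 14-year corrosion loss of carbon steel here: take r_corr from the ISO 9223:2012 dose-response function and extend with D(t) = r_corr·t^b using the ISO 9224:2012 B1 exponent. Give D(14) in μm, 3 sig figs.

carbon steel: f(T) = -0.054·(T−10) [T>10 °C] = -0.3672
  Pd branch = 1.77·Pd^0.52·e^(0.02·RH+f) = 5.026 μm/a
  Cl⁻ term: 0.102·629.9^0.62·exp(0.033·60+0.04·16.8) = 78.69
  sum: 5.026 + 78.69 → r_corr = 83.71 μm/a
ISO 9224: D(t) = r_corr · t^b with b = 0.523 (carbon steel, B1)
  D(14) = 83.71 × 14^0.523 = 83.71 × 3.976 = 332.8 μm

D(14) = 333 μm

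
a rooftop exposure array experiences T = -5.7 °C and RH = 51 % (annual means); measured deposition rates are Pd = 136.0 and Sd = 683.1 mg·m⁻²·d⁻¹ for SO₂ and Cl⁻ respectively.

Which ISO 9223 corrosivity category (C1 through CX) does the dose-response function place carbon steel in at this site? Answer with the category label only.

carbon steel: f(T) = +0.150·(T−10) [T≤10 °C] = -2.3550
  sulphur-dioxide contribution → 5.993 μm/a
  chloride contribution → 25 μm/a
  ⇒ r_corr(carbon steel) = 30.99 μm/a
Category bounds: 25…50 μm/a bracket r_corr ⇒ C3

C3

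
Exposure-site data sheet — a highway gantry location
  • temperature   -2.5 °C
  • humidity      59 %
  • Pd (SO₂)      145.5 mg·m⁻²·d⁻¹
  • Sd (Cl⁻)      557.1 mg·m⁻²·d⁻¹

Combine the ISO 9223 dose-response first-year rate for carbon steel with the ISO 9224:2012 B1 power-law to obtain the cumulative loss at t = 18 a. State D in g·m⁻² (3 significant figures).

carbon steel: temperature factor f = +0.150·(-12.5) = -1.8750
  Pd branch = 1.77·Pd^0.52·e^(0.02·RH+f) = 11.77 μm/a
  Sd branch = 0.102·Sd^0.62·e^(0.033·RH+0.04·T) = 32.6 μm/a
  r_corr = 11.77 + 32.6 = 44.37 μm/a
Power-law: D(18) = r_corr · 18^0.523
  D(18) = 44.37 × 18^0.523 = 44.37 × 4.534 = 201.2 μm
  Mass loss = 201.2 μm × 7.85 g/cm³ = 1579 g·m⁻²

D(18) = 1.58e+03 g·m⁻²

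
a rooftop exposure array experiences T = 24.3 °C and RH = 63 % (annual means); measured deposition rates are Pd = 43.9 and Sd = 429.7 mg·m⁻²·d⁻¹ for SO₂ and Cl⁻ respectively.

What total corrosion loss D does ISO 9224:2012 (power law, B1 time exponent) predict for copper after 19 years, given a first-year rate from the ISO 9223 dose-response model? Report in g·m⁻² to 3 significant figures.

D(19) = 119 g·m⁻²

copper: f(T) = -0.080·(T−10) [T>10 °C] = -1.1440
  Pd branch = 0.0053·Pd^0.26·e^(0.059·RH+f) = 0.1857 μm/a
  Cl⁻ term: 0.01025·429.7^0.27·exp(0.036·63+0.049·24.3) = 1.674
  r_corr = 0.1857 + 1.674 = 1.86 μm/a
Long-term exponent b (ISO 9224 Table 2, B1) = 0.667
  D(19) = 1.86 × 19^0.667 = 1.86 × 7.127 = 13.26 μm
  Mass loss = 13.26 μm × 8.96 g/cm³ = 118.8 g·m⁻²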